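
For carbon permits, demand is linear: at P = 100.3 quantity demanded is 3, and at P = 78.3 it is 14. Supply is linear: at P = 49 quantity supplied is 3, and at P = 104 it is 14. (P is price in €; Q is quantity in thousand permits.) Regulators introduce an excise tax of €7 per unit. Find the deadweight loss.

Demand slope = (78.3 − 100.3)/(14 − 3) = −2, so P = 106.3 − 2Q.
Supply slope = (104 − 49)/(14 − 3) = 5, so P = 34 + 5Q.
Competitive equilibrium: 106.3 − 2Q = 34 + 5Q → Q* = 10.3286, P* = 85.6429.
With the tax, the buyer price exceeds the seller price by 7: (106.3 − 2Q) − (34 + 5Q) = 7 → Q' = 9.3286.
ΔQ = 10.3286 − 9.3286 = 1; the wedge equals the tax, 7.
DWL = ½ × 1 × 7 = €3.50 thousand.

€3.50 thousand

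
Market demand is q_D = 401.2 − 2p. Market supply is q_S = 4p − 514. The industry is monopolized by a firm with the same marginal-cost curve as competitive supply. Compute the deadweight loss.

554.50

In inverse form: demand p = 200.6 − 0.5q, supply p = 128.5 + 0.25q.
Competitive equilibrium: 200.6 − 0.5q = 128.5 + 0.25q → q* = 96.1333, p* = 152.5333.
Marginal revenue: MR = 200.6 − q. Set MR = MC: 200.6 − q = 128.5 + 0.25q → q_m = 57.68.
Price p_m = 200.6 − 0.5·57.68 = 171.76; MC(q_m) = 128.5 + 0.25·57.68 = 142.92.
Competitive q* = 96.1333, so Δq = 38.4533; wedge = 171.76 − 142.92 = 28.84.
The triangle = ½ × 38.4533 × 28.84 = 554.50.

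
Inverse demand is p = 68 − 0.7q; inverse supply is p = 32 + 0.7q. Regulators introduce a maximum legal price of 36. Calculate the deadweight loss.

Competitive equilibrium: 68 − 0.7q = 32 + 0.7q → q* = 25.7143, p* = 50.
At the ceiling p = 36, quantity supplied = (36 − 32)/0.7 = 5.7143.
Willingness to pay at q' = 5.7143: 68 − 0.7·5.7143 = 64.
Δq = 25.7143 − 5.7143 = 20; wedge = 64 − 36 = 28.
The triangle = ½ × 20 × 28 = 280.

280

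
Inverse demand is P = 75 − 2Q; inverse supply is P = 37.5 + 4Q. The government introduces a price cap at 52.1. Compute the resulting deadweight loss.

Competitive equilibrium: 75 − 2Q = 37.5 + 4Q → Q* = 6.25, P* = 62.5.
At the ceiling P = 52.1, quantity supplied = (52.1 − 37.5)/4 = 3.65.
Willingness to pay at Q' = 3.65: 75 − 2·3.65 = 67.7.
ΔQ = 6.25 − 3.65 = 2.6; wedge = 67.7 − 52.1 = 15.6.
The triangle = ½ × 2.6 × 15.6 = 20.28.

20.28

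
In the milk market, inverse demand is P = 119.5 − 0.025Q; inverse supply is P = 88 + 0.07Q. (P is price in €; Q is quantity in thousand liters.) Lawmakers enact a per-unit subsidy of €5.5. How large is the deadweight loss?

Competitive equilibrium: 119.5 − 0.025Q = 88 + 0.07Q → Q* = 331.5789, P* = 111.2105.
The subsidy lowers effective supply by 5.5: P = 82.5 + 0.07Q.
New quantity: 119.5 − 0.025Q = 82.5 + 0.07Q → Q' = 389.4737.
Overproduction ΔQ = 389.4737 − 331.5789 = 57.8948; wedge = subsidy = 5.5.
The triangle = ½ × 57.8948 × 5.5 = €159.21 thousand.

€159.21 thousand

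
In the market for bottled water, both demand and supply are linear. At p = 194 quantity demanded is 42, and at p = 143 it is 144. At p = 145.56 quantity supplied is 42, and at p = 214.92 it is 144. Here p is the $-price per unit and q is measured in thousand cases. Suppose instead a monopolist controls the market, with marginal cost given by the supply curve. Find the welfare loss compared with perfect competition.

Demand slope = (143 − 194)/(144 − 42) = −0.5, so p = 215 − 0.5q.
Supply slope = (214.92 − 145.56)/(144 − 42) = 0.68, so p = 117 + 0.68q.
Competitive equilibrium: 215 − 0.5q = 117 + 0.68q → q* = 83.05085, p* = 173.47458.
Marginal revenue: MR = 215 − q. Set MR = MC: 215 − q = 117 + 0.68q → q_m = 58.33333.
Price p_m = 215 − 0.5·58.33333 = 185.83334; MC(q_m) = 117 + 0.68·58.33333 = 156.66666.
Competitive q* = 83.05085, so Δq = 24.71752; wedge = 185.83334 − 156.66666 = 29.16668.
The triangle = ½ × 24.71752 × 29.16668 = $360.46 thousand.

$360.46 thousand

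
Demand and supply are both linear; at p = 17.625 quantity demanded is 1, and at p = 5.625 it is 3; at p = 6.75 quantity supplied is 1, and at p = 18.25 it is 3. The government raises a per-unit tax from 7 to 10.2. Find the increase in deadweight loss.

Demand slope = (5.625 − 17.625)/(3 − 1) = −6, so p = 23.625 − 6q.
Supply slope = (18.25 − 6.75)/(3 − 1) = 5.75, so p = 1 + 5.75q.
Competitive equilibrium: 23.625 − 6q = 1 + 5.75q → q* = 1.9255, p* = 12.0718.
For a per-unit tax t: Δq = t/11.75, so DWL = ½·t·(t/11.75) = t²/23.5.
At t = 7: DWL = 2.085. At t = 10.2: DWL = 4.427.
Increase = 4.427 − 2.085 = 2.34.

2.34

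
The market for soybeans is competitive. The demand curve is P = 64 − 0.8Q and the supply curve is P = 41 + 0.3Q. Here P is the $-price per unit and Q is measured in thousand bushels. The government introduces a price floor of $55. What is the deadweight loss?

$51.31 thousand

Competitive equilibrium: 64 − 0.8Q = 41 + 0.3Q → Q* = 20.9091, P* = 47.2727.
At the floor P = 55, quantity demanded = (64 − 55)/0.8 = 11.25.
Sellers' marginal cost at Q' = 11.25: 41 + 0.3·11.25 = 44.375.
ΔQ = 20.9091 − 11.25 = 9.6591; wedge = 55 − 44.375 = 10.625.
Deadweight loss = ½ × 9.6591 × 10.625 = $51.31 thousand.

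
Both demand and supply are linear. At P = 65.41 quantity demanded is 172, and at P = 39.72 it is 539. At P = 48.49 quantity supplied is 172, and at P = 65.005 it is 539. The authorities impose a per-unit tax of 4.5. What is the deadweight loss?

88.04

Demand slope = (39.72 − 65.41)/(539 − 172) = −0.07, so P = 77.45 − 0.07Q.
Supply slope = (65.005 − 48.49)/(539 − 172) = 0.045, so P = 40.75 + 0.045Q.
Competitive equilibrium: 77.45 − 0.07Q = 40.75 + 0.045Q → Q* = 319.1304, P* = 55.1109.
With the tax, the buyer price exceeds the seller price by 4.5: (77.45 − 0.07Q) − (40.75 + 0.045Q) = 4.5 → Q' = 280.
ΔQ = 319.1304 − 280 = 39.1304; the wedge equals the tax, 4.5.
Welfare loss = ½ × 39.1304 × 4.5 = 88.04.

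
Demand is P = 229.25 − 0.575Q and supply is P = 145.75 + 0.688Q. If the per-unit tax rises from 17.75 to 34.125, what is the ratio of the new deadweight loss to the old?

Competitive equilibrium: 229.25 − 0.575Q = 145.75 + 0.688Q → Q* = 66.1124, P* = 191.2354.
For a per-unit tax t: ΔQ = t/1.263, so DWL = ½·t·(t/1.263) = t²/2.526.
At t = 17.75: DWL = 124.728. At t = 34.125: DWL = 461.012.
Ratio = (34.125/17.75)² = 3.696.

3.696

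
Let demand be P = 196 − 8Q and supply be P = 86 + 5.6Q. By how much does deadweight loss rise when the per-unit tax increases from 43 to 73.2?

129.02

Competitive equilibrium: 196 − 8Q = 86 + 5.6Q → Q* = 8.0882, P* = 131.2941.
For a per-unit tax t: ΔQ = t/13.6, so DWL = ½·t·(t/13.6) = t²/27.2.
At t = 43: DWL = 67.978. At t = 73.2: DWL = 196.994.
Increase = 196.994 − 67.978 = 129.02.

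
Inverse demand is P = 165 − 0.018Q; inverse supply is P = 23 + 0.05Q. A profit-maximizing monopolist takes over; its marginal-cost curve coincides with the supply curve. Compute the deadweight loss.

6495.10

Competitive equilibrium: 165 − 0.018Q = 23 + 0.05Q → Q* = 2088.23529, P* = 127.41176.
Marginal revenue: MR = 165 − 0.036Q. Set MR = MC: 165 − 0.036Q = 23 + 0.05Q → Q_m = 1651.16279.
Price P_m = 165 − 0.018·1651.16279 = 135.27907; MC(Q_m) = 23 + 0.05·1651.16279 = 105.55814.
Competitive Q* = 2088.23529, so ΔQ = 437.0725; wedge = 135.27907 − 105.55814 = 29.72093.
Welfare loss = ½ × 437.0725 × 29.72093 = 6495.10.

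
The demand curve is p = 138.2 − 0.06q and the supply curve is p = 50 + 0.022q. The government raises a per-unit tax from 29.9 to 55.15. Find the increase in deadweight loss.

13094.59

Competitive equilibrium: 138.2 − 0.06q = 50 + 0.022q → q* = 1075.6098, p* = 73.6634.
For a per-unit tax t: Δq = t/0.082, so DWL = ½·t·(t/0.082) = t²/0.164.
At t = 29.9: DWL = 5451.28. At t = 55.15: DWL = 18545.869.
Increase = 18545.869 − 5451.28 = 13094.59.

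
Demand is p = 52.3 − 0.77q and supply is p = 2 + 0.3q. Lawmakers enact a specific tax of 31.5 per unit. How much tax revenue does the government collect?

Competitive equilibrium: 52.3 − 0.77q = 2 + 0.3q → q* = 47.0093, p* = 16.1028.
With the tax, the buyer price exceeds the seller price by 31.5: (52.3 − 0.77q) − (2 + 0.3q) = 31.5 → q' = 17.5701.
Tax revenue = 31.5 × 17.5701 = 553.46.

553.46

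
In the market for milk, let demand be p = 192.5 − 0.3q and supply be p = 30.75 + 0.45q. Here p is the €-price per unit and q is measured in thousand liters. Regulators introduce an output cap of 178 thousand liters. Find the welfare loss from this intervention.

€532.04 thousand

Competitive equilibrium: 192.5 − 0.3q = 30.75 + 0.45q → q* = 215.6667, p* = 127.8.
At q = 178: demand price = 192.5 − 0.3·178 = 139.1; supply price = 30.75 + 0.45·178 = 110.85.
Δq = 215.6667 − 178 = 37.6667; wedge = 139.1 − 110.85 = 28.25.
Deadweight loss = ½ × 37.6667 × 28.25 = €532.04 thousand.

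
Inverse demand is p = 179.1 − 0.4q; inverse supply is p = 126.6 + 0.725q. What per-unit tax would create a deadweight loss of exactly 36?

Competitive equilibrium: 179.1 − 0.4q = 126.6 + 0.725q → q* = 46.6667, p* = 160.4333.
A tax t gives Δq = t/1.125 and wedge t, so DWL = t²/2.25.
t²/2.25 = 36 → t² = 81 → t = 9.

9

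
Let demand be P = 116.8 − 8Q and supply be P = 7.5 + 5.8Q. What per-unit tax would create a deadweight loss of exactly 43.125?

34.5

Competitive equilibrium: 116.8 − 8Q = 7.5 + 5.8Q → Q* = 7.9203, P* = 53.4377.
A tax t gives ΔQ = t/13.8 and wedge t, so DWL = t²/27.6.
t²/27.6 = 43.125 → t² = 1190.25 → t = 34.5.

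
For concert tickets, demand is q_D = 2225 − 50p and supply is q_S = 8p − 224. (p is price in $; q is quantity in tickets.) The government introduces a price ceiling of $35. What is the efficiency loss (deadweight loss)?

$242.15

In inverse form: demand p = 44.5 − 0.02q, supply p = 28 + 0.125q.
Competitive equilibrium: 44.5 − 0.02q = 28 + 0.125q → q* = 113.7931, p* = 42.2241.
At the ceiling p = 35, quantity supplied = (35 − 28)/0.125 = 56.
Willingness to pay at q' = 56: 44.5 − 0.02·56 = 43.38.
Δq = 113.7931 − 56 = 57.7931; wedge = 43.38 − 35 = 8.38.
Welfare loss = ½ × 57.7931 × 8.38 = $242.15.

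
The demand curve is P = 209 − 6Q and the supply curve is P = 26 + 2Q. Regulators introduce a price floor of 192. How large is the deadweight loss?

1606.67

Competitive equilibrium: 209 − 6Q = 26 + 2Q → Q* = 22.875, P* = 71.75.
At the floor P = 192, quantity demanded = (209 − 192)/6 = 2.83333.
Sellers' marginal cost at Q' = 2.83333: 26 + 2·2.83333 = 31.66666.
ΔQ = 22.875 − 2.83333 = 20.04167; wedge = 192 − 31.66666 = 160.33334.
Welfare loss = ½ × 20.04167 × 160.33334 = 1606.67.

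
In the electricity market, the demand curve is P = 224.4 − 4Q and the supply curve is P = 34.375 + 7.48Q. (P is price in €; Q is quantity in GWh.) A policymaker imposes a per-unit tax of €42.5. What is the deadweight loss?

€78.67

Competitive equilibrium: 224.4 − 4Q = 34.375 + 7.48Q → Q* = 16.5527, P* = 158.1892.
With the tax, the buyer price exceeds the seller price by 42.5: (224.4 − 4Q) − (34.375 + 7.48Q) = 42.5 → Q' = 12.8506.
ΔQ = 16.5527 − 12.8506 = 3.7021; the wedge equals the tax, 42.5.
DWL = ½ × 3.7021 × 42.5 = €78.67.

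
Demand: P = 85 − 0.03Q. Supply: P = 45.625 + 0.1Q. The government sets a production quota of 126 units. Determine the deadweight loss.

2033.73

Competitive equilibrium: 85 − 0.03Q = 45.625 + 0.1Q → Q* = 302.8846, P* = 75.9135.
At Q = 126: demand price = 85 − 0.03·126 = 81.22; supply price = 45.625 + 0.1·126 = 58.225.
ΔQ = 302.8846 − 126 = 176.8846; wedge = 81.22 − 58.225 = 22.995.
DWL = ½ × 176.8846 × 22.995 = 2033.73.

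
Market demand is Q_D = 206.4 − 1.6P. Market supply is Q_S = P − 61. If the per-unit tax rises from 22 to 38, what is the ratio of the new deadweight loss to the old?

In inverse form: demand P = 129 − 0.625Q, supply P = 61 + Q.
Competitive equilibrium: 129 − 0.625Q = 61 + Q → Q* = 41.8462, P* = 102.8462.
For a per-unit tax t: ΔQ = t/1.625, so DWL = ½·t·(t/1.625) = t²/3.25.
At t = 22: DWL = 148.923. At t = 38: DWL = 444.308.
Ratio = (38/22)² = 2.983.

2.983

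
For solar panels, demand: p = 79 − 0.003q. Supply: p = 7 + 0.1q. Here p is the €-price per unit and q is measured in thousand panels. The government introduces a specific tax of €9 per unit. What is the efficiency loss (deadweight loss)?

€393.20 thousand

Competitive equilibrium: 79 − 0.003q = 7 + 0.1q → q* = 699.0291, p* = 76.9029.
With the tax, the buyer price exceeds the seller price by 9: (79 − 0.003q) − (7 + 0.1q) = 9 → q' = 611.6505.
Δq = 699.0291 − 611.6505 = 87.3786; the wedge equals the tax, 9.
The triangle = ½ × 87.3786 × 9 = €393.20 thousand.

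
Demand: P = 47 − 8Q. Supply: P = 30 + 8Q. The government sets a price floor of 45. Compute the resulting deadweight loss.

5.28

Competitive equilibrium: 47 − 8Q = 30 + 8Q → Q* = 1.0625, P* = 38.5.
At the floor P = 45, quantity demanded = (47 − 45)/8 = 0.25.
Sellers' marginal cost at Q' = 0.25: 30 + 8·0.25 = 32.
ΔQ = 1.0625 − 0.25 = 0.8125; wedge = 45 − 32 = 13.
DWL = ½ × 0.8125 × 13 = 5.28.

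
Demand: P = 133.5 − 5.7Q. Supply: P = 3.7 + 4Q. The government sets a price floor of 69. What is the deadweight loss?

20.69

Competitive equilibrium: 133.5 − 5.7Q = 3.7 + 4Q → Q* = 13.3814, P* = 57.2258.
At the floor P = 69, quantity demanded = (133.5 − 69)/5.7 = 11.3158.
Sellers' marginal cost at Q' = 11.3158: 3.7 + 4·11.3158 = 48.9632.
ΔQ = 13.3814 − 11.3158 = 2.0656; wedge = 69 − 48.9632 = 20.0368.
DWL = ½ × 2.0656 × 20.0368 = 20.69.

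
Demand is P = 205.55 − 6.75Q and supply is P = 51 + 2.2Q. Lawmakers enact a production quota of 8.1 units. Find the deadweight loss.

Competitive equilibrium: 205.55 − 6.75Q = 51 + 2.2Q → Q* = 17.2682, P* = 88.9899.
At Q = 8.1: demand price = 205.55 − 6.75·8.1 = 150.875; supply price = 51 + 2.2·8.1 = 68.82.
ΔQ = 17.2682 − 8.1 = 9.1682; wedge = 150.875 − 68.82 = 82.055.
The triangle = ½ × 9.1682 × 82.055 = 376.15.

376.15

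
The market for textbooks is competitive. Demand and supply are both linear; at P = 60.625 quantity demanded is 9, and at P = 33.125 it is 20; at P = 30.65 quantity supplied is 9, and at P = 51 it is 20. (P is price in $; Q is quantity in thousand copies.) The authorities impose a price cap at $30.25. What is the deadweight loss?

Demand slope = (33.125 − 60.625)/(20 − 9) = −2.5, so P = 83.125 − 2.5Q.
Supply slope = (51 − 30.65)/(20 − 9) = 1.85, so P = 14 + 1.85Q.
Competitive equilibrium: 83.125 − 2.5Q = 14 + 1.85Q → Q* = 15.8908, P* = 43.398.
At the ceiling P = 30.25, quantity supplied = (30.25 − 14)/1.85 = 8.7838.
Willingness to pay at Q' = 8.7838: 83.125 − 2.5·8.7838 = 61.1655.
ΔQ = 15.8908 − 8.7838 = 7.107; wedge = 61.1655 − 30.25 = 30.9155.
DWL = ½ × 7.107 × 30.9155 = $109.86 thousand.

$109.86 thousand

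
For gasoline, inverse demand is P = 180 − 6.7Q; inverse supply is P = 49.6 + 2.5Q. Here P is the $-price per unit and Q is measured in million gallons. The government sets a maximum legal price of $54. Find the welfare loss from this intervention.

Competitive equilibrium: 180 − 6.7Q = 49.6 + 2.5Q → Q* = 14.1739, P* = 85.0348.
At the ceiling P = 54, quantity supplied = (54 − 49.6)/2.5 = 1.76.
Willingness to pay at Q' = 1.76: 180 − 6.7·1.76 = 168.208.
ΔQ = 14.1739 − 1.76 = 12.4139; wedge = 168.208 − 54 = 114.208.
Welfare loss = ½ × 12.4139 × 114.208 = $708.88 million.

$708.88 million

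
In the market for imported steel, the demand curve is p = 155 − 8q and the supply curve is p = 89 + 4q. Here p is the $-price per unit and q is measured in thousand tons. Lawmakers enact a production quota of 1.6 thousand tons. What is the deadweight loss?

$91.26 thousand

Competitive equilibrium: 155 − 8q = 89 + 4q → q* = 5.5, p* = 111.
At q = 1.6: demand price = 155 − 8·1.6 = 142.2; supply price = 89 + 4·1.6 = 95.4.
Δq = 5.5 − 1.6 = 3.9; wedge = 142.2 − 95.4 = 46.8.
Deadweight loss = ½ × 3.9 × 46.8 = $91.26 thousand.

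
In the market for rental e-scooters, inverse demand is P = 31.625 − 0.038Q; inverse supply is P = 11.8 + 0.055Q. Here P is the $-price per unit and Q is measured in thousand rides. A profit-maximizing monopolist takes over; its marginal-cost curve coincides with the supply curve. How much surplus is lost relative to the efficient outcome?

Competitive equilibrium: 31.625 − 0.038Q = 11.8 + 0.055Q → Q* = 213.172, P* = 23.5245.
Marginal revenue: MR = 31.625 − 0.076Q. Set MR = MC: 31.625 − 0.076Q = 11.8 + 0.055Q → Q_m = 151.3359.
Price P_m = 31.625 − 0.038·151.3359 = 25.8742; MC(Q_m) = 11.8 + 0.055·151.3359 = 20.1235.
Competitive Q* = 213.172, so ΔQ = 61.8361; wedge = 25.8742 − 20.1235 = 5.7507.
Welfare loss = ½ × 61.8361 × 5.7507 = $177.80 thousand.

$177.80 thousand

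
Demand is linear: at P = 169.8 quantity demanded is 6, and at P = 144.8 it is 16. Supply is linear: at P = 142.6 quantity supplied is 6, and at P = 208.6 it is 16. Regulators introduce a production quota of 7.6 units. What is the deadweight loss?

Demand slope = (144.8 − 169.8)/(16 − 6) = −2.5, so P = 184.8 − 2.5Q.
Supply slope = (208.6 − 142.6)/(16 − 6) = 6.6, so P = 103 + 6.6Q.
Competitive equilibrium: 184.8 − 2.5Q = 103 + 6.6Q → Q* = 8.989, P* = 162.3275.
At Q = 7.6: demand price = 184.8 − 2.5·7.6 = 165.8; supply price = 103 + 6.6·7.6 = 153.16.
ΔQ = 8.989 − 7.6 = 1.389; wedge = 165.8 − 153.16 = 12.64.
DWL = ½ × 1.389 × 12.64 = 8.78.

8.78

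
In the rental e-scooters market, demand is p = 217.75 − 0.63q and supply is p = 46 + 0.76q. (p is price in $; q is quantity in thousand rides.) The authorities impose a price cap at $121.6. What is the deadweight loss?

Competitive equilibrium: 217.75 − 0.63q = 46 + 0.76q → q* = 123.5612, p* = 139.9065.
At the ceiling p = 121.6, quantity supplied = (121.6 − 46)/0.76 = 99.4737.
Willingness to pay at q' = 99.4737: 217.75 − 0.63·99.4737 = 155.0816.
Δq = 123.5612 − 99.4737 = 24.0875; wedge = 155.0816 − 121.6 = 33.4816.
DWL = ½ × 24.0875 × 33.4816 = $403.24 thousand.

$403.24 thousand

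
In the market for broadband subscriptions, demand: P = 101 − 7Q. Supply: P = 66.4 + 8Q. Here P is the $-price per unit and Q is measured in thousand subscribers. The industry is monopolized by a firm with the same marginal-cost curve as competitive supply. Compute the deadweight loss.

$4.04 thousand

Competitive equilibrium: 101 − 7Q = 66.4 + 8Q → Q* = 2.3067, P* = 84.8533.
Marginal revenue: MR = 101 − 14Q. Set MR = MC: 101 − 14Q = 66.4 + 8Q → Q_m = 1.5727.
Price P_m = 101 − 7·1.5727 = 89.9911; MC(Q_m) = 66.4 + 8·1.5727 = 78.9816.
Competitive Q* = 2.3067, so ΔQ = 0.734; wedge = 89.9911 − 78.9816 = 11.0095.
DWL = ½ × 0.734 × 11.0095 = $4.04 thousand.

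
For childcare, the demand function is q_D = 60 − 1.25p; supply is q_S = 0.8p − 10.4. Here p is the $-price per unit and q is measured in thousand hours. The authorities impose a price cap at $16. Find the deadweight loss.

$220.68 thousand

In inverse form: demand p = 48 − 0.8q, supply p = 13 + 1.25q.
Competitive equilibrium: 48 − 0.8q = 13 + 1.25q → q* = 17.0732, p* = 34.3415.
At the ceiling p = 16, quantity supplied = (16 − 13)/1.25 = 2.4.
Willingness to pay at q' = 2.4: 48 − 0.8·2.4 = 46.08.
Δq = 17.0732 − 2.4 = 14.6732; wedge = 46.08 − 16 = 30.08.
DWL = ½ × 14.6732 × 30.08 = $220.68 thousand.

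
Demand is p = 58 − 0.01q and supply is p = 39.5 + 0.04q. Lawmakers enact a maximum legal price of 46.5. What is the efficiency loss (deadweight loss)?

Competitive equilibrium: 58 − 0.01q = 39.5 + 0.04q → q* = 370, p* = 54.3.
At the ceiling p = 46.5, quantity supplied = (46.5 − 39.5)/0.04 = 175.
Willingness to pay at q' = 175: 58 − 0.01·175 = 56.25.
Δq = 370 − 175 = 195; wedge = 56.25 − 46.5 = 9.75.
Welfare loss = ½ × 195 × 9.75 = 950.625.

950.625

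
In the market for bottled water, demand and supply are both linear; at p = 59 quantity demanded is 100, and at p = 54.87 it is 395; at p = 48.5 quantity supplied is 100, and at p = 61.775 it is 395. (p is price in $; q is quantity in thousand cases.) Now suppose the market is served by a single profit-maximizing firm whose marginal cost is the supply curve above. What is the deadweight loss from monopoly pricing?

$83.83 thousand

Demand slope = (54.87 − 59)/(395 − 100) = −0.014, so p = 60.4 − 0.014q.
Supply slope = (61.775 − 48.5)/(395 − 100) = 0.045, so p = 44 + 0.045q.
Competitive equilibrium: 60.4 − 0.014q = 44 + 0.045q → q* = 277.9661, p* = 56.5085.
Marginal revenue: MR = 60.4 − 0.028q. Set MR = MC: 60.4 − 0.028q = 44 + 0.045q → q_m = 224.6575.
Price p_m = 60.4 − 0.014·224.6575 = 57.2548; MC(q_m) = 44 + 0.045·224.6575 = 54.1096.
Competitive q* = 277.9661, so Δq = 53.3086; wedge = 57.2548 − 54.1096 = 3.1452.
The triangle = ½ × 53.3086 × 3.1452 = $83.83 thousand.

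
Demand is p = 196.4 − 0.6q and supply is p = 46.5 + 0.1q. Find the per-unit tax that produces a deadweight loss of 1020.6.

37.8

Competitive equilibrium: 196.4 − 0.6q = 46.5 + 0.1q → q* = 214.1429, p* = 67.9143.
A tax t gives Δq = t/0.7 and wedge t, so DWL = t²/1.4.
t²/1.4 = 1020.6 → t² = 1428.84 → t = 37.8.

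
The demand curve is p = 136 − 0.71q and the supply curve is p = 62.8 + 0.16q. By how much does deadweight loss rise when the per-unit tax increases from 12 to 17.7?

Competitive equilibrium: 136 − 0.71q = 62.8 + 0.16q → q* = 84.1379, p* = 76.2621.
For a per-unit tax t: Δq = t/0.87, so DWL = ½·t·(t/0.87) = t²/1.74.
At t = 12: DWL = 82.759. At t = 17.7: DWL = 180.052.
Increase = 180.052 − 82.759 = 97.29.

97.29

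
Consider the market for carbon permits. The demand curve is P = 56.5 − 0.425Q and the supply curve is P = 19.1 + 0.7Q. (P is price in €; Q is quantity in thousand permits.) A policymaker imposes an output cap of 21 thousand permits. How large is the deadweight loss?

€84.33 thousand

Competitive equilibrium: 56.5 − 0.425Q = 19.1 + 0.7Q → Q* = 33.2444, P* = 42.3711.
At Q = 21: demand price = 56.5 − 0.425·21 = 47.575; supply price = 19.1 + 0.7·21 = 33.8.
ΔQ = 33.2444 − 21 = 12.2444; wedge = 47.575 − 33.8 = 13.775.
DWL = ½ × 12.2444 × 13.775 = €84.33 thousand.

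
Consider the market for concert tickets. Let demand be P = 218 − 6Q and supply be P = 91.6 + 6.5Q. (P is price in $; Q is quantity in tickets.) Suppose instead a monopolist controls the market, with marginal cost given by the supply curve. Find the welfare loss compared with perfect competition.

$67.22

Competitive equilibrium: 218 − 6Q = 91.6 + 6.5Q → Q* = 10.112, P* = 157.328.
Marginal revenue: MR = 218 − 12Q. Set MR = MC: 218 − 12Q = 91.6 + 6.5Q → Q_m = 6.8324.
Price P_m = 218 − 6·6.8324 = 177.0056; MC(Q_m) = 91.6 + 6.5·6.8324 = 136.0106.
Competitive Q* = 10.112, so ΔQ = 3.2796; wedge = 177.0056 − 136.0106 = 40.995.
The triangle = ½ × 3.2796 × 40.995 = $67.22.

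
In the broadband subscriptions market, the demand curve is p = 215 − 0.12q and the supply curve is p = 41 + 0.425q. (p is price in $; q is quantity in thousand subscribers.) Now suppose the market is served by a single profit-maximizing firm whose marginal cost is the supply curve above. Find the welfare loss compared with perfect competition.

$904.46 thousand

Competitive equilibrium: 215 − 0.12q = 41 + 0.425q → q* = 319.26606, p* = 176.68807.
Marginal revenue: MR = 215 − 0.24q. Set MR = MC: 215 − 0.24q = 41 + 0.425q → q_m = 261.65414.
Price p_m = 215 − 0.12·261.65414 = 183.6015; MC(q_m) = 41 + 0.425·261.65414 = 152.20301.
Competitive q* = 319.26606, so Δq = 57.61192; wedge = 183.6015 − 152.20301 = 31.39849.
DWL = ½ × 57.61192 × 31.39849 = $904.46 thousand.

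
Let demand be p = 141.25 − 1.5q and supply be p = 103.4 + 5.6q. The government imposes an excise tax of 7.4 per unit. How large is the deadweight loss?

Competitive equilibrium: 141.25 − 1.5q = 103.4 + 5.6q → q* = 5.331, p* = 133.2535.
With the tax, the buyer price exceeds the seller price by 7.4: (141.25 − 1.5q) − (103.4 + 5.6q) = 7.4 → q' = 4.2887.
Δq = 5.331 − 4.2887 = 1.0423; the wedge equals the tax, 7.4.
DWL = ½ × 1.0423 × 7.4 = 3.86.

3.86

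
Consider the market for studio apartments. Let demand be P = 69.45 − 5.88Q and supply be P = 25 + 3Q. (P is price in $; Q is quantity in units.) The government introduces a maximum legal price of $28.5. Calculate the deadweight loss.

$65.44

Competitive equilibrium: 69.45 − 5.88Q = 25 + 3Q → Q* = 5.00563, P* = 40.01689.
At the ceiling P = 28.5, quantity supplied = (28.5 − 25)/3 = 1.16667.
Willingness to pay at Q' = 1.16667: 69.45 − 5.88·1.16667 = 62.58998.
ΔQ = 5.00563 − 1.16667 = 3.83896; wedge = 62.58998 − 28.5 = 34.08998.
Welfare loss = ½ × 3.83896 × 34.08998 = $65.44.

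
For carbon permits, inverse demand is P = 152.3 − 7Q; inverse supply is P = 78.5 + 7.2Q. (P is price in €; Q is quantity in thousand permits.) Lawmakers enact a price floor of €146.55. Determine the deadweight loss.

€135.95 thousand

Competitive equilibrium: 152.3 − 7Q = 78.5 + 7.2Q → Q* = 5.1972, P* = 115.9197.
At the floor P = 146.55, quantity demanded = (152.3 − 146.55)/7 = 0.8214.
Sellers' marginal cost at Q' = 0.8214: 78.5 + 7.2·0.8214 = 84.4141.
ΔQ = 5.1972 − 0.8214 = 4.3758; wedge = 146.55 − 84.4141 = 62.1359.
The triangle = ½ × 4.3758 × 62.1359 = €135.95 thousand.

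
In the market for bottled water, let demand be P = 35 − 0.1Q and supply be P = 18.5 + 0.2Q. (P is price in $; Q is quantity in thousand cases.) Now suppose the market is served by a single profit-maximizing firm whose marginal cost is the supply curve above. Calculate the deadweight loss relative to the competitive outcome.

$28.36 thousand

Competitive equilibrium: 35 − 0.1Q = 18.5 + 0.2Q → Q* = 55, P* = 29.5.
Marginal revenue: MR = 35 − 0.2Q. Set MR = MC: 35 − 0.2Q = 18.5 + 0.2Q → Q_m = 41.25.
Price P_m = 35 − 0.1·41.25 = 30.875; MC(Q_m) = 18.5 + 0.2·41.25 = 26.75.
Competitive Q* = 55, so ΔQ = 13.75; wedge = 30.875 − 26.75 = 4.125.
Deadweight loss = ½ × 13.75 × 4.125 = $28.36 thousand.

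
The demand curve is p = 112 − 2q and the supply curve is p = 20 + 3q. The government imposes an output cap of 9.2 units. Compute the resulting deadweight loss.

Competitive equilibrium: 112 − 2q = 20 + 3q → q* = 18.4, p* = 75.2.
At q = 9.2: demand price = 112 − 2·9.2 = 93.6; supply price = 20 + 3·9.2 = 47.6.
Δq = 18.4 − 9.2 = 9.2; wedge = 93.6 − 47.6 = 46.
Deadweight loss = ½ × 9.2 × 46 = 211.60.

211.60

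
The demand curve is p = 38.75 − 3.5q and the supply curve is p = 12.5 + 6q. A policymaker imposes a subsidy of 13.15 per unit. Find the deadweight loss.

9.10

Competitive equilibrium: 38.75 − 3.5q = 12.5 + 6q → q* = 2.7632, p* = 29.0789.
The subsidy lowers effective supply by 13.15: p = 6q − 0.65.
New quantity: 38.75 − 3.5q = 6q − 0.65 → q' = 4.1474.
Overproduction Δq = 4.1474 − 2.7632 = 1.3842; wedge = subsidy = 13.15.
DWL = ½ × 1.3842 × 13.15 = 9.10.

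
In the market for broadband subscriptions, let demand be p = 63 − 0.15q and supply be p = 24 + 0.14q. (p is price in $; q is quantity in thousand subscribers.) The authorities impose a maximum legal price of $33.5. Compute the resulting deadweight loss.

Competitive equilibrium: 63 − 0.15q = 24 + 0.14q → q* = 134.4828, p* = 42.8276.
At the ceiling p = 33.5, quantity supplied = (33.5 − 24)/0.14 = 67.8571.
Willingness to pay at q' = 67.8571: 63 − 0.15·67.8571 = 52.8214.
Δq = 134.4828 − 67.8571 = 66.6257; wedge = 52.8214 − 33.5 = 19.3214.
Deadweight loss = ½ × 66.6257 × 19.3214 = $643.65 thousand.

$643.65 thousand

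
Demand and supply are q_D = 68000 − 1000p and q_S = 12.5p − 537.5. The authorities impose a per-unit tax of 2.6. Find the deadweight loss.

In inverse form: demand p = 68 − 0.001q, supply p = 43 + 0.08q.
Competitive equilibrium: 68 − 0.001q = 43 + 0.08q → q* = 308.642, p* = 67.6914.
With the tax, the buyer price exceeds the seller price by 2.6: (68 − 0.001q) − (43 + 0.08q) = 2.6 → q' = 276.5432.
Δq = 308.642 − 276.5432 = 32.0988; the wedge equals the tax, 2.6.
DWL = ½ × 32.0988 × 2.6 = 41.73.

41.73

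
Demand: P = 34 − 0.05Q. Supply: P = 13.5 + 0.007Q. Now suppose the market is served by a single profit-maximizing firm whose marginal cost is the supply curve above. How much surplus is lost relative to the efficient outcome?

804.96

Competitive equilibrium: 34 − 0.05Q = 13.5 + 0.007Q → Q* = 359.64912, P* = 16.01754.
Marginal revenue: MR = 34 − 0.1Q. Set MR = MC: 34 − 0.1Q = 13.5 + 0.007Q → Q_m = 191.58879.
Price P_m = 34 − 0.05·191.58879 = 24.42056; MC(Q_m) = 13.5 + 0.007·191.58879 = 14.84112.
Competitive Q* = 359.64912, so ΔQ = 168.06033; wedge = 24.42056 − 14.84112 = 9.57944.
DWL = ½ × 168.06033 × 9.57944 = 804.96.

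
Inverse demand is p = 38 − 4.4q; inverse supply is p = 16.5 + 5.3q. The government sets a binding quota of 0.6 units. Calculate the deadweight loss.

12.67

Competitive equilibrium: 38 − 4.4q = 16.5 + 5.3q → q* = 2.2165, p* = 28.2474.
At q = 0.6: demand price = 38 − 4.4·0.6 = 35.36; supply price = 16.5 + 5.3·0.6 = 19.68.
Δq = 2.2165 − 0.6 = 1.6165; wedge = 35.36 − 19.68 = 15.68.
The triangle = ½ × 1.6165 × 15.68 = 12.67.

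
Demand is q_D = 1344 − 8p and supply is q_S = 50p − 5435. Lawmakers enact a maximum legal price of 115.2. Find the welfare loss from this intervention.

511.14

In inverse form: demand p = 168 − 0.125q, supply p = 108.7 + 0.02q.
Competitive equilibrium: 168 − 0.125q = 108.7 + 0.02q → q* = 408.9655, p* = 116.8793.
At the ceiling p = 115.2, quantity supplied = (115.2 − 108.7)/0.02 = 325.
Willingness to pay at q' = 325: 168 − 0.125·325 = 127.375.
Δq = 408.9655 − 325 = 83.9655; wedge = 127.375 − 115.2 = 12.175.
The triangle = ½ × 83.9655 × 12.175 = 511.14.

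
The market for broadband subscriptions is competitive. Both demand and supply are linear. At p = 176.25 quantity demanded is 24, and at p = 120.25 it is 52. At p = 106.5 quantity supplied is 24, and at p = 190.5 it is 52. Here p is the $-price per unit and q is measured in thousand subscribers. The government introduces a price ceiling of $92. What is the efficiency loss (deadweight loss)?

Demand slope = (120.25 − 176.25)/(52 − 24) = −2, so p = 224.25 − 2q.
Supply slope = (190.5 − 106.5)/(52 − 24) = 3, so p = 34.5 + 3q.
Competitive equilibrium: 224.25 − 2q = 34.5 + 3q → q* = 37.95, p* = 148.35.
At the ceiling p = 92, quantity supplied = (92 − 34.5)/3 = 19.1667.
Willingness to pay at q' = 19.1667: 224.25 − 2·19.1667 = 185.9166.
Δq = 37.95 − 19.1667 = 18.7833; wedge = 185.9166 − 92 = 93.9166.
DWL = ½ × 18.7833 × 93.9166 = $882.03 thousand.

$882.03 thousand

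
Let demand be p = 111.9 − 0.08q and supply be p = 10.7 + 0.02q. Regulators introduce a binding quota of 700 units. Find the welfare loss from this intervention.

Competitive equilibrium: 111.9 − 0.08q = 10.7 + 0.02q → q* = 1012, p* = 30.94.
At q = 700: demand price = 111.9 − 0.08·700 = 55.9; supply price = 10.7 + 0.02·700 = 24.7.
Δq = 1012 − 700 = 312; wedge = 55.9 − 24.7 = 31.2.
The triangle = ½ × 312 × 31.2 = 4867.20.

4867.20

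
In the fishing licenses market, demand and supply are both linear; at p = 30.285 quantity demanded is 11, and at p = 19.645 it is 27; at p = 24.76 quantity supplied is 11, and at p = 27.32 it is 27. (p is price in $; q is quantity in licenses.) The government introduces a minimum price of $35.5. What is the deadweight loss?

Demand slope = (19.645 − 30.285)/(27 − 11) = −0.665, so p = 37.6 − 0.665q.
Supply slope = (27.32 − 24.76)/(27 − 11) = 0.16, so p = 23 + 0.16q.
Competitive equilibrium: 37.6 − 0.665q = 23 + 0.16q → q* = 17.697, p* = 25.8315.
At the floor p = 35.5, quantity demanded = (37.6 − 35.5)/0.665 = 3.1579.
Sellers' marginal cost at q' = 3.1579: 23 + 0.16·3.1579 = 23.5053.
Δq = 17.697 − 3.1579 = 14.5391; wedge = 35.5 − 23.5053 = 11.9947.
The triangle = ½ × 14.5391 × 11.9947 = $87.20.

$87.20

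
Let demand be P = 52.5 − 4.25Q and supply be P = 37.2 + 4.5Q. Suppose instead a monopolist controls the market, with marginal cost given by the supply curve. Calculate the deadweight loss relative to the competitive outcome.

Competitive equilibrium: 52.5 − 4.25Q = 37.2 + 4.5Q → Q* = 1.7486, P* = 45.0686.
Marginal revenue: MR = 52.5 − 8.5Q. Set MR = MC: 52.5 − 8.5Q = 37.2 + 4.5Q → Q_m = 1.1769.
Price P_m = 52.5 − 4.25·1.1769 = 47.4982; MC(Q_m) = 37.2 + 4.5·1.1769 = 42.4961.
Competitive Q* = 1.7486, so ΔQ = 0.5717; wedge = 47.4982 − 42.4961 = 5.0021.
Welfare loss = ½ × 0.5717 × 5.0021 = 1.43.

1.43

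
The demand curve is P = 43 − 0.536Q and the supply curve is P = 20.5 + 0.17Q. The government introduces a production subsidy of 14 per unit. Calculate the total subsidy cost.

Competitive equilibrium: 43 − 0.536Q = 20.5 + 0.17Q → Q* = 31.8697, P* = 25.9178.
The subsidy lowers effective supply by 14: P = 6.5 + 0.17Q.
New quantity: 43 − 0.536Q = 6.5 + 0.17Q → Q' = 51.6997.
Total subsidy cost = 14 × 51.6997 = 723.80.

723.80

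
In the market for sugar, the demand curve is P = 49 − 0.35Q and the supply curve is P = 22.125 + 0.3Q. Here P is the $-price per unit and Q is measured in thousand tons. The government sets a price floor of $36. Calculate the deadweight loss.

$5.74 thousand

Competitive equilibrium: 49 − 0.35Q = 22.125 + 0.3Q → Q* = 41.3462, P* = 34.5288.
At the floor P = 36, quantity demanded = (49 − 36)/0.35 = 37.1429.
Sellers' marginal cost at Q' = 37.1429: 22.125 + 0.3·37.1429 = 33.2679.
ΔQ = 41.3462 − 37.1429 = 4.2033; wedge = 36 − 33.2679 = 2.7321.
Deadweight loss = ½ × 4.2033 × 2.7321 = $5.74 thousand.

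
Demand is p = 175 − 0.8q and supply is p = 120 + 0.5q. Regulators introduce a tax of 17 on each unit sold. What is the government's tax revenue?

Competitive equilibrium: 175 − 0.8q = 120 + 0.5q → q* = 42.3077, p* = 141.1538.
With the tax, the buyer price exceeds the seller price by 17: (175 − 0.8q) − (120 + 0.5q) = 17 → q' = 29.2308.
Tax revenue = 17 × 29.2308 = 496.92.

496.92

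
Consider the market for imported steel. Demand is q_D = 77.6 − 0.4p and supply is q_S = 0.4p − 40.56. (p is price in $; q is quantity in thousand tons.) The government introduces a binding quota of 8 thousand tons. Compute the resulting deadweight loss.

In inverse form: demand p = 194 − 2.5q, supply p = 101.4 + 2.5q.
Competitive equilibrium: 194 − 2.5q = 101.4 + 2.5q → q* = 18.52, p* = 147.7.
At q = 8: demand price = 194 − 2.5·8 = 174; supply price = 101.4 + 2.5·8 = 121.4.
Δq = 18.52 − 8 = 10.52; wedge = 174 − 121.4 = 52.6.
DWL = ½ × 10.52 × 52.6 = $276.676 thousand.

$276.676 thousand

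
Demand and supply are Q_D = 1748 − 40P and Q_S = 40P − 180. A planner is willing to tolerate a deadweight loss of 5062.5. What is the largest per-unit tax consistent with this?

In inverse form: demand P = 43.7 − 0.025Q, supply P = 4.5 + 0.025Q.
Competitive equilibrium: 43.7 − 0.025Q = 4.5 + 0.025Q → Q* = 784, P* = 24.1.
A tax t gives ΔQ = t/0.05 and wedge t, so DWL = t²/0.1.
t²/0.1 = 5062.5 → t² = 506.25 → t = 22.5.

22.5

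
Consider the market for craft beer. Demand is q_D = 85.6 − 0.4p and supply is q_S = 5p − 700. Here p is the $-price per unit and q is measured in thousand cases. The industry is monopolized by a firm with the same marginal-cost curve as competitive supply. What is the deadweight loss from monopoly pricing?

In inverse form: demand p = 214 − 2.5q, supply p = 140 + 0.2q.
Competitive equilibrium: 214 − 2.5q = 140 + 0.2q → q* = 27.4074, p* = 145.4815.
Marginal revenue: MR = 214 − 5q. Set MR = MC: 214 − 5q = 140 + 0.2q → q_m = 14.2308.
Price p_m = 214 − 2.5·14.2308 = 178.423; MC(q_m) = 140 + 0.2·14.2308 = 142.8462.
Competitive q* = 27.4074, so Δq = 13.1766; wedge = 178.423 − 142.8462 = 35.5768.
Deadweight loss = ½ × 13.1766 × 35.5768 = $234.39 thousand.

$234.39 thousand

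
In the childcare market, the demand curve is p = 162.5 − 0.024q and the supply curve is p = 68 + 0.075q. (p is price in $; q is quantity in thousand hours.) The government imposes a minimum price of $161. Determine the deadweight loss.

$39389.38 thousand

Competitive equilibrium: 162.5 − 0.024q = 68 + 0.075q → q* = 954.5455, p* = 139.5909.
At the floor p = 161, quantity demanded = (162.5 − 161)/0.024 = 62.5.
Sellers' marginal cost at q' = 62.5: 68 + 0.075·62.5 = 72.6875.
Δq = 954.5455 − 62.5 = 892.0455; wedge = 161 − 72.6875 = 88.3125.
The triangle = ½ × 892.0455 × 88.3125 = $39389.38 thousand.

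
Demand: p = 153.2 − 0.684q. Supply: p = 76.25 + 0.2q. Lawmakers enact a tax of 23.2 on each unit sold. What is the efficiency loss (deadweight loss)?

304.43

Competitive equilibrium: 153.2 − 0.684q = 76.25 + 0.2q → q* = 87.0475, p* = 93.6595.
With the tax, the buyer price exceeds the seller price by 23.2: (153.2 − 0.684q) − (76.25 + 0.2q) = 23.2 → q' = 60.8032.
Δq = 87.0475 − 60.8032 = 26.2443; the wedge equals the tax, 23.2.
Welfare loss = ½ × 26.2443 × 23.2 = 304.43.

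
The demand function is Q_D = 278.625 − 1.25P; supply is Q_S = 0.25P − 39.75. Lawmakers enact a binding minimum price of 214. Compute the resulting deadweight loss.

In inverse form: demand P = 222.9 − 0.8Q, supply P = 159 + 4Q.
Competitive equilibrium: 222.9 − 0.8Q = 159 + 4Q → Q* = 13.3125, P* = 212.25.
At the floor P = 214, quantity demanded = (222.9 − 214)/0.8 = 11.125.
Sellers' marginal cost at Q' = 11.125: 159 + 4·11.125 = 203.5.
ΔQ = 13.3125 − 11.125 = 2.1875; wedge = 214 − 203.5 = 10.5.
Welfare loss = ½ × 2.1875 × 10.5 = 11.48.

11.48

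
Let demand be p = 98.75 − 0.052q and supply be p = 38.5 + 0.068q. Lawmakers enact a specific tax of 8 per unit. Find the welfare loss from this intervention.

Competitive equilibrium: 98.75 − 0.052q = 38.5 + 0.068q → q* = 502.0833, p* = 72.6417.
With the tax, the buyer price exceeds the seller price by 8: (98.75 − 0.052q) − (38.5 + 0.068q) = 8 → q' = 435.4167.
Δq = 502.0833 − 435.4167 = 66.6666; the wedge equals the tax, 8.
Welfare loss = ½ × 66.6666 × 8 = 266.67.

266.67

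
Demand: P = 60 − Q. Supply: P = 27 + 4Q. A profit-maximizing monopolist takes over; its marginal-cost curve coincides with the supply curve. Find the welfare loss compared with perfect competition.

3.025

Competitive equilibrium: 60 − Q = 27 + 4Q → Q* = 6.6, P* = 53.4.
Marginal revenue: MR = 60 − 2Q. Set MR = MC: 60 − 2Q = 27 + 4Q → Q_m = 5.5.
Price P_m = 60 − 1·5.5 = 54.5; MC(Q_m) = 27 + 4·5.5 = 49.
Competitive Q* = 6.6, so ΔQ = 1.1; wedge = 54.5 − 49 = 5.5.
Welfare loss = ½ × 1.1 × 5.5 = 3.025.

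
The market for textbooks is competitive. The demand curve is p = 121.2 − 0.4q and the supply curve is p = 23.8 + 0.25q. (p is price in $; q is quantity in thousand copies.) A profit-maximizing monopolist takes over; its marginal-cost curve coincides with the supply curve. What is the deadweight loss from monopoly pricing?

$1059.05 thousand

Competitive equilibrium: 121.2 − 0.4q = 23.8 + 0.25q → q* = 149.8462, p* = 61.2615.
Marginal revenue: MR = 121.2 − 0.8q. Set MR = MC: 121.2 − 0.8q = 23.8 + 0.25q → q_m = 92.7619.
Price p_m = 121.2 − 0.4·92.7619 = 84.0952; MC(q_m) = 23.8 + 0.25·92.7619 = 46.9905.
Competitive q* = 149.8462, so Δq = 57.0843; wedge = 84.0952 − 46.9905 = 37.1047.
Deadweight loss = ½ × 57.0843 × 37.1047 = $1059.05 thousand.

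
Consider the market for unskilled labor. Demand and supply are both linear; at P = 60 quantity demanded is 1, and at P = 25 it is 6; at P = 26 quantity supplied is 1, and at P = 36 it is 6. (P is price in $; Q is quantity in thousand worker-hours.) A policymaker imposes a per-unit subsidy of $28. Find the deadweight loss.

Demand slope = (25 − 60)/(6 − 1) = −7, so P = 67 − 7Q.
Supply slope = (36 − 26)/(6 − 1) = 2, so P = 24 + 2Q.
Competitive equilibrium: 67 − 7Q = 24 + 2Q → Q* = 4.7778, P* = 33.5556.
The subsidy lowers effective supply by 28: P = 2Q − 4.
New quantity: 67 − 7Q = 2Q − 4 → Q' = 7.8889.
Overproduction ΔQ = 7.8889 − 4.7778 = 3.1111; wedge = subsidy = 28.
Deadweight loss = ½ × 3.1111 × 28 = $43.56 thousand.

$43.56 thousand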